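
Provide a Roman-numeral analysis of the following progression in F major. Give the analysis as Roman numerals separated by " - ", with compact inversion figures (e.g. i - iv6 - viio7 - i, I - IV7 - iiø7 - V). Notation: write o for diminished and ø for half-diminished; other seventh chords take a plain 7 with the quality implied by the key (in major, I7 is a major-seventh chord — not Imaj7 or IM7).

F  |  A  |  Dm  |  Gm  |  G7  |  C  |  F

F: root F is the tonic; major triad there is I.
A is the secondary dominant of vi (major triad on A): V/vi.
Dm has root D, degree 6 in F major, so vi.
Gm: root G is the supertonic; minor triad there is ii.
G7 is the secondary dominant of V (dominant seventh chord on G): V7/V.
C: root C is the dominant; major triad there is V.
F: root F is the tonic; major triad there is I.

I - V/vi - vi - ii - V7/V - V - I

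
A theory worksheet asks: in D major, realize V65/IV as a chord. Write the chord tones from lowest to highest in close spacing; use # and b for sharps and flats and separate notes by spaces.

F# A C D

The slash means an applied dominant: we want the dominant of IV. In D major, IV is G major, and its dominant is built on D.
Building a dominant seventh chord on D gives D-F#-A-C.
The figured bass 65 indicates first inversion, placing the third (F#) in the bass: F#-A-C-D.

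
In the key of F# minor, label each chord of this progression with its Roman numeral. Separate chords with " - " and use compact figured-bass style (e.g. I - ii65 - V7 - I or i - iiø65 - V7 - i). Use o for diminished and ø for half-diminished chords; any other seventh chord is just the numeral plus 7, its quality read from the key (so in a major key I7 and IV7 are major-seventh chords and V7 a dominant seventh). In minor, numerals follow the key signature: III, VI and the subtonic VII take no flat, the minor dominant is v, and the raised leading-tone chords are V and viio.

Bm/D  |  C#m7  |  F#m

iv6 - v7 - i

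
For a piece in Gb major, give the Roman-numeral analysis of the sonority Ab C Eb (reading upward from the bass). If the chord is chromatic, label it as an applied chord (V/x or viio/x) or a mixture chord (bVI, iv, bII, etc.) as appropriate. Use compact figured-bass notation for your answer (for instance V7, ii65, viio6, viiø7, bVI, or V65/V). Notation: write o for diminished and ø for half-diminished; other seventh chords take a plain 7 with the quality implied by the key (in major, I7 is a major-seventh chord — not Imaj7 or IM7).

Stacked in thirds the chord is Ab-C-Eb: a major triad on Ab.
Ab is not a diatonic chord root with this quality in Gb major, but it lies a perfect fifth above Db (V), so the chord functions as an applied dominant of V.

V/V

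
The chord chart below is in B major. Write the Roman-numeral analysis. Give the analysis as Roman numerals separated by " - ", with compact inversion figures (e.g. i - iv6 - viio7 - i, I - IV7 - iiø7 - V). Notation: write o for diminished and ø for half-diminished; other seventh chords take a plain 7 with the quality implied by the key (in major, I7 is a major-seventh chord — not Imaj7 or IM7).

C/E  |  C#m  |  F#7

C/E: major triad on C — chromatic; C is the lowered second degree, so this is the Neapolitan sixth, bII6 (third, E, in the bass — hence the 6).
C#m has root C#, degree 2 in B major, so ii.
F#7: root F# is the dominant; dominant seventh chord there is V7.

bII6 - ii - V7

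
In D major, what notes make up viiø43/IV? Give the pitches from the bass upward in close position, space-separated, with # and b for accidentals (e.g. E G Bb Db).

C E F# A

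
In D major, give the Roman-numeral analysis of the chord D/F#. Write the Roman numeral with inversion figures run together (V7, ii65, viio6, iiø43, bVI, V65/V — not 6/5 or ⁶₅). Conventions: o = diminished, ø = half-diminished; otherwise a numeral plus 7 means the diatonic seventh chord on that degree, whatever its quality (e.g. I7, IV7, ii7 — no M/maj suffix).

I6

The pitches D-F#-A form a major triad rooted on D.
D is scale degree 1 in D major, and a major triad on that degree is written I.
With F# in the bass the chord is in first inversion, so the figured bass is 6.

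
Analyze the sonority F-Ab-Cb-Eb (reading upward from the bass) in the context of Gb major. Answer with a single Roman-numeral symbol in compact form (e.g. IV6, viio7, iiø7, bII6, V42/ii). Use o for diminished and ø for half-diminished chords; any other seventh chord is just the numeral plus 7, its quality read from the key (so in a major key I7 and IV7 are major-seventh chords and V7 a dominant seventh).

The pitches F-Ab-Cb-Eb form a half-diminished seventh chord rooted on F.
F is scale degree 7 in Gb major, and a half-diminished seventh chord on that degree is written viiø7.

viiø7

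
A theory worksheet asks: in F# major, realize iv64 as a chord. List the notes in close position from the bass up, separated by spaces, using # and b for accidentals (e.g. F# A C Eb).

F# B D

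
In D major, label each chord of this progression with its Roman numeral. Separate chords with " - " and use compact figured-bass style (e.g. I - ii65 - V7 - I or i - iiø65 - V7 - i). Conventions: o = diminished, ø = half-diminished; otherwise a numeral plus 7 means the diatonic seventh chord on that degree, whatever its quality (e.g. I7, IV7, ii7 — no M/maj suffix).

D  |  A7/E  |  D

D: root D is the tonic; major triad there is I.
A7/E has root A, degree 5 in D major, so V43.
D: root D is the tonic; major triad there is I.

I - V43 - I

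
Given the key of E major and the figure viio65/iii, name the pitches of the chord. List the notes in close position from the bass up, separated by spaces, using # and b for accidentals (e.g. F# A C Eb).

A# C# E F##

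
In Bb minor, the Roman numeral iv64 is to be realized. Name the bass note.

Bb

iv in Bb minor has root Eb; the chord is Eb-Gb-Bb.
The figure 64 means second inversion — the fifth is in the bass.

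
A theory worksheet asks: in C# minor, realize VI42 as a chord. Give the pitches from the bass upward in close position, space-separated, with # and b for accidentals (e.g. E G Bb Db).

In C# minor, the submediant is A, and the diatonic chord built there is a major seventh chord.
That chord is spelled A-C#-E-G#.
With the 42 figure the chord is in third inversion; from the bass G# upward in close position it reads G#-A-C#-E.

G# A C# E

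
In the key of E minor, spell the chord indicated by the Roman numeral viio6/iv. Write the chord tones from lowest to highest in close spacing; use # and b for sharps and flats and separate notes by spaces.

B D G#

The slash marks an applied leading-tone chord: viio of iv. In E minor, iv is A, so the leading tone to it is G#, a half step below.
Building a diminished triad on G# gives G#-B-D.
With the 6 figure the chord is in first inversion; from the bass B upward in close position it reads B-D-G#.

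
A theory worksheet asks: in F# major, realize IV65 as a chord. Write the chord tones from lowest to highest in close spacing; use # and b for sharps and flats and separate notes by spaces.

D# F# A# B

The numeral's case and figure indicate a major seventh chord. In F# major its root, the subdominant, is B.
That chord is spelled B-D#-F#-A#.
The figured bass 65 indicates first inversion, placing the third (D#) in the bass: D#-F#-A#-B.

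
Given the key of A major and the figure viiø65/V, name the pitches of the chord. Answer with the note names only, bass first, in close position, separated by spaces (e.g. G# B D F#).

The slash marks an applied leading-tone chord: viio of V. In A major, V is E, so the leading tone to it is D#, a half step below.
Building a half-diminished seventh chord on D# gives D#-F#-A-C#.
The figured bass 65 indicates first inversion, placing the third (F#) in the bass: F#-A-C#-D#.

F# A C# D#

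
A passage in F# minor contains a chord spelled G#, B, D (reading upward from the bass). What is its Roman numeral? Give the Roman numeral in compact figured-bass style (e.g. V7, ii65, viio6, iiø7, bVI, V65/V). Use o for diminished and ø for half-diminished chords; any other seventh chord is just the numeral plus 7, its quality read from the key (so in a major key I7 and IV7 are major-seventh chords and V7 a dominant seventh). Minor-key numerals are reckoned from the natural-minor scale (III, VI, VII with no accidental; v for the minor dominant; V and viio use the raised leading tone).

iio

The pitches G#-B-D form a diminished triad rooted on G#.
In F# minor, G# is the supertonic; the diatonic diminished triad there is iio.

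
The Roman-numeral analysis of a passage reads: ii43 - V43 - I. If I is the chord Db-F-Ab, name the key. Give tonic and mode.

The anchor chord is a major triad on Db, labeled I.
If Db is scale degree 1 and the mode makes that degree carry a major triad, the tonic is Db and the mode is major.

Db major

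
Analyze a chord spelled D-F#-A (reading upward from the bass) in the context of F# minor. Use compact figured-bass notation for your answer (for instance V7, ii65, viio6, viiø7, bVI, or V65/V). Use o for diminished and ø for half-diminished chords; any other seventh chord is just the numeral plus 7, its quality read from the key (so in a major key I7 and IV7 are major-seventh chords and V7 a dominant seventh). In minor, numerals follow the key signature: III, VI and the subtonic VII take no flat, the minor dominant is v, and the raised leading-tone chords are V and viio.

VI

The pitches D-F#-A form a major triad rooted on D.
In F# minor, D is the submediant; the diatonic major triad there is VI.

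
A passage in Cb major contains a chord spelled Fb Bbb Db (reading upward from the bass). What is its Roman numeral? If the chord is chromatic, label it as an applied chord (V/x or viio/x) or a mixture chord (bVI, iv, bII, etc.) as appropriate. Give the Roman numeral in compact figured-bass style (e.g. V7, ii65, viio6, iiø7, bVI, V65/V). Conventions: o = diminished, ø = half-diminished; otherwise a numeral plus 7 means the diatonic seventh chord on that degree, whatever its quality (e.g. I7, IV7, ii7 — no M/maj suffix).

Stacked in thirds the chord is Bbb-Db-Fb: a major triad on Bbb.
Bbb is the lowered seventh degree of Cb major (diatonic 7 would be Bb). This is a major triad on the lowered seventh degree (the subtonic), borrowed from the parallel minor.
With Fb in the bass the chord is in second inversion, so the figured bass is 64.

bVII64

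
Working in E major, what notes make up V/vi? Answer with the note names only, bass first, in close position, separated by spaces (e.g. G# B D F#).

G# B# D#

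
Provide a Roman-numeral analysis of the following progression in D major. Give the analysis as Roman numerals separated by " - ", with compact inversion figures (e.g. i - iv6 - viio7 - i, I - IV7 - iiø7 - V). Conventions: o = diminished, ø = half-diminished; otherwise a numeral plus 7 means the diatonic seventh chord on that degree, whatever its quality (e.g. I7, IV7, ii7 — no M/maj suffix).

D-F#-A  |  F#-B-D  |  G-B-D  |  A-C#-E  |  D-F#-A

I - vi64 - IV - V - I

D-F#-A has root D, degree 1 in D major, so I.
F#-B-D: root B is the submediant; minor triad there is vi64.
G-B-D: major triad on G = scale degree 4 → IV.
A-C#-E has root A, degree 5 in D major, so V.
D-F#-A: root D is the tonic; major triad there is I.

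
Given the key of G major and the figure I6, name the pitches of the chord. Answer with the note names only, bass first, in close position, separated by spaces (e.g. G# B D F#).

B D G

In G major, the first degree is G, and the diatonic chord built there is a major triad.
That chord is spelled G-B-D.
With the 6 figure the chord is in first inversion; from the bass B upward in close position it reads B-D-G.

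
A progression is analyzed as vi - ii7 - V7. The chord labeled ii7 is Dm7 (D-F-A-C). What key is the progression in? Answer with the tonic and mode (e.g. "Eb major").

C major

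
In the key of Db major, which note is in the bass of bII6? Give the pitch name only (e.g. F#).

Gb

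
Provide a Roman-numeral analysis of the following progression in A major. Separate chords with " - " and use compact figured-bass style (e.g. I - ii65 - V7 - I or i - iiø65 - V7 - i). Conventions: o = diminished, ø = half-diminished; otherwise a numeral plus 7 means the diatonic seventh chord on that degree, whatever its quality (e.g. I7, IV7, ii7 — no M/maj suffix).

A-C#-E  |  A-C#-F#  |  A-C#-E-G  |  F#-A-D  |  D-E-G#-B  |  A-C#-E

A-C#-E: major triad on A = scale degree 1 → I.
A-C#-F# has root F#, degree 6 in A major, so vi6.
A-C#-E-G: chromatic; A is V of IV, so V7/IV.
F#-A-D: root D is the subdominant; major triad there is IV6.
D-E-G#-B: root E is the dominant; dominant seventh chord there is V42.
A-C#-E has root A, degree 1 in A major, so I.

I - vi6 - V7/IV - IV6 - V42 - I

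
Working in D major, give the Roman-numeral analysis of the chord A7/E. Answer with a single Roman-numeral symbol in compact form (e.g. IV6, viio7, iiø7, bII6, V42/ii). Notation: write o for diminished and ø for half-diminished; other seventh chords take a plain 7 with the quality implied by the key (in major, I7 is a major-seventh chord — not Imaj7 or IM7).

V43

Stacked in thirds the chord is A-C#-E-G: a dominant seventh chord on A.
In D major, A is the dominant; the diatonic dominant seventh chord there is V7.
With E in the bass the chord is in second inversion, so the figured bass is 43.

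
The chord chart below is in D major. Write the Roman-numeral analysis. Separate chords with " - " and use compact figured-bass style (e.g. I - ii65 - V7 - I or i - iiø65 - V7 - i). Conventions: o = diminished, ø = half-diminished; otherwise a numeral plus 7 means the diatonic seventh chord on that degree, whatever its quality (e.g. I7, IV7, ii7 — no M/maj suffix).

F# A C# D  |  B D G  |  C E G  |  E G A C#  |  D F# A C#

I65 - IV6 - bVII - V43 - I7

F#-A-C#-D has root D, degree 1 in D major, so I65.
B-D-G has root G, degree 4 in D major, so IV6.
C-E-G is non-diatonic — bVII, a mixture chord from D minor.
E-G-A-C# has root A, degree 5 in D major, so V43.
D-F#-A-C#: root D is the tonic; major seventh chord there is I7.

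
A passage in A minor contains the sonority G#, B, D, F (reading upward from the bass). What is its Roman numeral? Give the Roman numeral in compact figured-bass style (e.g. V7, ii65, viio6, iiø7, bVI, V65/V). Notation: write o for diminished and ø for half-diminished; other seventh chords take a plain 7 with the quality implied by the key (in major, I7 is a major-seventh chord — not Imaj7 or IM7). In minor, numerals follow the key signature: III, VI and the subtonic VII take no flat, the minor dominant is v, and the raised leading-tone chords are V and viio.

viio7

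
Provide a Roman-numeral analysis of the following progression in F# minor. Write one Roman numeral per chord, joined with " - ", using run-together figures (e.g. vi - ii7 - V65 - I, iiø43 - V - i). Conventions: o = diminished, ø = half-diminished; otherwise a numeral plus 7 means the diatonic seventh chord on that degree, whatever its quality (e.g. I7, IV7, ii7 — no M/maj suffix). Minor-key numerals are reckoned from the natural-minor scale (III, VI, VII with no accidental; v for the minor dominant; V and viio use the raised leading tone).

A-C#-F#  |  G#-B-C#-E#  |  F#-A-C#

A-C#-F#: minor triad on F# = scale degree 1 → i6.
G#-B-C#-E#: dominant seventh chord on C# = scale degree 5 → V43.
F#-A-C#: root F# is the tonic; minor triad there is i.

i6 - V43 - i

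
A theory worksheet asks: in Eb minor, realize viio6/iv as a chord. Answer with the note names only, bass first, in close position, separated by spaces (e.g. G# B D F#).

viio6/iv is a secondary leading-tone chord. The target iv is Ab in Eb minor; the applied chord is rooted a semitone below, on G.
Building a diminished triad on G gives G-Bb-Db.
With the 6 figure the chord is in first inversion; from the bass Bb upward in close position it reads Bb-Db-G.

Bb Db G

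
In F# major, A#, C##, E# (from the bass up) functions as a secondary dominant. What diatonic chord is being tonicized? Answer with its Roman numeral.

vi

The chord is a major triad on A#.
A dominant resolves down a perfect fifth: A# → D#. In F# major, D# is scale degree 6, i.e. vi.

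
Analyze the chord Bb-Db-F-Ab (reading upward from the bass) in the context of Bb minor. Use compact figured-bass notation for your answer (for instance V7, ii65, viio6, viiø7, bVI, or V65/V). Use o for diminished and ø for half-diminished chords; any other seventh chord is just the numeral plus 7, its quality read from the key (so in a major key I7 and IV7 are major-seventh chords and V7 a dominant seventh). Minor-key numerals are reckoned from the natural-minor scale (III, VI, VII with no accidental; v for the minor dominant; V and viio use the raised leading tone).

i7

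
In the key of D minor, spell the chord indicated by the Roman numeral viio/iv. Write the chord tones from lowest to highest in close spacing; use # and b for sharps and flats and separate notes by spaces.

The slash marks an applied leading-tone chord: viio of iv. In D minor, iv is G, so the leading tone to it is F#, a half step below.
Building a diminished triad on F# gives F#-A-C.

F# A C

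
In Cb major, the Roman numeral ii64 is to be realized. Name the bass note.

ii in Cb major has root Db; the chord is Db-Fb-Ab.
The figure 64 means second inversion — the fifth is in the bass.

Ab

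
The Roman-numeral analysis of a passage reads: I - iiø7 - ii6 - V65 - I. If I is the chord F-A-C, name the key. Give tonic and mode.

F major

I is given as F-A-C — a major triad with root F.
If F is scale degree 1 and the mode makes that degree carry a major triad, the tonic is F and the mode is major.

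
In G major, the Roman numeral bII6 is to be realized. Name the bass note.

C

bII in G major has root Ab; the chord is Ab-C-Eb.
The figure 6 means first inversion — the third is in the bass.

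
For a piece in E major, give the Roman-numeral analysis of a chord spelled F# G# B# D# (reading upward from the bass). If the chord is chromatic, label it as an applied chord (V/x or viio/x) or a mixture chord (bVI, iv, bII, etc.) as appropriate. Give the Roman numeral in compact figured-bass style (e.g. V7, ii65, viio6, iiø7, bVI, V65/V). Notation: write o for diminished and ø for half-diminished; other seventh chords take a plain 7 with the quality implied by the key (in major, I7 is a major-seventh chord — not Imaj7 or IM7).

V42/vi

Stacked in thirds the chord is G#-B#-D#-F#: a dominant seventh chord on G#.
G# is not a diatonic chord root with this quality in E major, but it lies a perfect fifth above C# (vi), so the chord functions as an applied dominant of vi.
With F# in the bass the chord is in third inversion, so the figured bass is 42.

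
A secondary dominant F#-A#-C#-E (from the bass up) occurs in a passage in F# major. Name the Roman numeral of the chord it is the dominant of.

The chord is a dominant seventh chord on F#.
A dominant resolves down a perfect fifth: F# → B. In F# major, B is scale degree 4, i.e. IV.

IV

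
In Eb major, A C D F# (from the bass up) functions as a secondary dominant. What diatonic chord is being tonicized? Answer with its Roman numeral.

iii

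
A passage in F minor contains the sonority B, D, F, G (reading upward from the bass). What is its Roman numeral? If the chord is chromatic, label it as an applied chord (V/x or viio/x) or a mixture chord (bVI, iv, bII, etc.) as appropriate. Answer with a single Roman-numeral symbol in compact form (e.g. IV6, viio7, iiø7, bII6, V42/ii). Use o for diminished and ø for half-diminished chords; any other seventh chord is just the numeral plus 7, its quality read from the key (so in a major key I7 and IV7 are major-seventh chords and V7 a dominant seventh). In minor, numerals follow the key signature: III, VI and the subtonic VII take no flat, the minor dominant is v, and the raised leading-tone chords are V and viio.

V65/V

The pitches G-B-D-F form a dominant seventh chord rooted on G.
G is not a diatonic chord root with this quality in F minor, but it lies a perfect fifth above C (V), so the chord functions as an applied dominant of V.
With B in the bass the chord is in first inversion, so the figured bass is 65.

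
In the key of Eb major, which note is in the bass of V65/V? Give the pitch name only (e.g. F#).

A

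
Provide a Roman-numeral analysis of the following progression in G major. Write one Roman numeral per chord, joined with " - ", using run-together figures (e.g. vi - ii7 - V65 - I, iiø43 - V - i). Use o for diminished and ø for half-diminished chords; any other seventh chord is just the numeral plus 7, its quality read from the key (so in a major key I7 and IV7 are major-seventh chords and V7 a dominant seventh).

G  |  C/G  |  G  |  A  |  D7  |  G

G has root G, degree 1 in G major, so I.
C/G: major triad on C = scale degree 4 → IV64.
G: major triad on G = scale degree 1 → I.
A: a major triad on A, the applied dominant of V → V/V.
D7: dominant seventh chord on D = scale degree 5 → V7.
G has root G, degree 1 in G major, so I.

I - IV64 - I - V/V - V7 - I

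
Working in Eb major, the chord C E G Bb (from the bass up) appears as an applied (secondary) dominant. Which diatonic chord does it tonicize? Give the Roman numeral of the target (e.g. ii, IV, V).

The chord is a dominant seventh chord on C.
A dominant resolves down a perfect fifth: C → F. In Eb major, F is scale degree 2, i.e. ii.

ii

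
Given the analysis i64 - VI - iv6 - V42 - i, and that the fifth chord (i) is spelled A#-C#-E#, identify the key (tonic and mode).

The chord A#m is a minor triad rooted on A#; its label is i.
If A# is scale degree 1 and the mode makes that degree carry a minor triad, the tonic is A# and the mode is minor.

A# minor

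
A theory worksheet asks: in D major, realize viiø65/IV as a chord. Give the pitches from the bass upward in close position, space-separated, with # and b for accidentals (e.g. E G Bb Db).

The slash marks an applied leading-tone chord: viio of IV. In D major, IV is G, so the leading tone to it is F#, a half step below.
Building a half-diminished seventh chord on F# gives F#-A-C-E.
The figured bass 65 indicates first inversion, placing the third (A) in the bass: A-C-E-F#.

A C E F#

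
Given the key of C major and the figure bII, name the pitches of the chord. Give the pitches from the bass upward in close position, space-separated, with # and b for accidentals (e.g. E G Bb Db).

bII is the Neapolitan chord — a major triad on the lowered second degree. In C major that root is Db.
So the chord is Db-F-Ab.

Db F Ab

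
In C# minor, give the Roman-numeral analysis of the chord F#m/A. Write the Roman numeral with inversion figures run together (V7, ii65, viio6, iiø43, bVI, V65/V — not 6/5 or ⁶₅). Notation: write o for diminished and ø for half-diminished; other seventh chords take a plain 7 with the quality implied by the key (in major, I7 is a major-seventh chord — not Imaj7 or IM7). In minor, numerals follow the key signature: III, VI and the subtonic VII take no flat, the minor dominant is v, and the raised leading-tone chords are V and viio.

iv6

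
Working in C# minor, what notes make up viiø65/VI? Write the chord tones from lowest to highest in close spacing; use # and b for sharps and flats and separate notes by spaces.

B D F# G#

viiø65/VI is a secondary leading-tone chord. The target VI is A in C# minor; the applied chord is rooted a semitone below, on G#.
Building a half-diminished seventh chord on G# gives G#-B-D-F#.
The figured bass 65 indicates first inversion, placing the third (B) in the bass: B-D-F#-G#.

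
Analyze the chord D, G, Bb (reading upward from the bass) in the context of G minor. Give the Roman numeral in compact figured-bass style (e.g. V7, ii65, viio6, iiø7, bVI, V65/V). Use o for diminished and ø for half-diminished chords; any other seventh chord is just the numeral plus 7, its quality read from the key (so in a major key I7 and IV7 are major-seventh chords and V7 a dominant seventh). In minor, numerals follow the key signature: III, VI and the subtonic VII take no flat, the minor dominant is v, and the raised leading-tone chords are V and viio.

i64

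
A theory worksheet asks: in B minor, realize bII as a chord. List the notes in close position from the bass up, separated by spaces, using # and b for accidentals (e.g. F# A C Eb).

C E G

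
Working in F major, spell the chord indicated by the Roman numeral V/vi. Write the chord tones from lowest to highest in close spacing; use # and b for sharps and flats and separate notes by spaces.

A C# E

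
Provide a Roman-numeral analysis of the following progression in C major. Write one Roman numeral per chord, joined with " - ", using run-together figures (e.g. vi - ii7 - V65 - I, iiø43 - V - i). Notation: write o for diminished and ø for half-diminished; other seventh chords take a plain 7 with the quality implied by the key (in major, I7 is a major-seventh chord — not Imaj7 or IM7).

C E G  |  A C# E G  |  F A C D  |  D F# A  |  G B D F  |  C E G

I - V7/ii - ii65 - V/V - V7 - I

C-E-G has root C, degree 1 in C major, so I.
A-C#-E-G: chromatic; A is V of ii, so V7/ii.
F-A-C-D has root D, degree 2 in C major, so ii65.
D-F#-A: chromatic; D is V of V, so V/V.
G-B-D-F has root G, degree 5 in C major, so V7.
C-E-G has root C, degree 1 in C major, so I.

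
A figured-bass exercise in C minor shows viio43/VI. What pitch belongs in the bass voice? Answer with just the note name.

Db

The applied chord viio43/VI is rooted on G: G-Bb-Db-Fb.
The figure 43 means second inversion — the fifth is in the bass.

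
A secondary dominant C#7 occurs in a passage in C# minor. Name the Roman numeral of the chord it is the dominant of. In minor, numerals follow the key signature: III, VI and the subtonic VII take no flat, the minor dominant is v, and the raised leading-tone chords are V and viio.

The chord is a dominant seventh chord on C#.
A dominant resolves down a perfect fifth: C# → F#. In C# minor, F# is scale degree 4, i.e. iv.

iv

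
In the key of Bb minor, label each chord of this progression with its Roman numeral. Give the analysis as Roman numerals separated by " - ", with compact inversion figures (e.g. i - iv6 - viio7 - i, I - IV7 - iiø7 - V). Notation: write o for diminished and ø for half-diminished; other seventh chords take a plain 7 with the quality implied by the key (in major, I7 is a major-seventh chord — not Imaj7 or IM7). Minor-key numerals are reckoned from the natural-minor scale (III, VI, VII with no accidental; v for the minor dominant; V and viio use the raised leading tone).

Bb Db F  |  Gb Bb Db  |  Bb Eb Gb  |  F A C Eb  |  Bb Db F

i - VI - iv64 - V7 - i

Bb-Db-F: root Bb is the tonic; minor triad there is i.
Gb-Bb-Db: root Gb is the submediant; major triad there is VI.
Bb-Eb-Gb has root Eb, degree 4 in Bb minor, so iv64.
F-A-C-Eb has root F, degree 5 in Bb minor, so V7.
Bb-Db-F: minor triad on Bb = scale degree 1 → i.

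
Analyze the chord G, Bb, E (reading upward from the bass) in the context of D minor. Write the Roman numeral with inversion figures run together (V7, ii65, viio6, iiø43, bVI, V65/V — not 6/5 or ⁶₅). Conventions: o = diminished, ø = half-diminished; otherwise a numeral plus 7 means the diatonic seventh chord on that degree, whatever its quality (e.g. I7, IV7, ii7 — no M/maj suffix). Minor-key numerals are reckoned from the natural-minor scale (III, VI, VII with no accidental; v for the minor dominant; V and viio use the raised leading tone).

The pitches E-G-Bb form a diminished triad rooted on E.
E is scale degree 2 in D minor, and a diminished triad on that degree is written iio.
With G in the bass the chord is in first inversion, so the figured bass is 6.

iio6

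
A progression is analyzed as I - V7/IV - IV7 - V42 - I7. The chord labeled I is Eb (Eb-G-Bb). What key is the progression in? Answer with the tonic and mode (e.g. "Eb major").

The anchor chord is a major triad on Eb, labeled I.
If Eb is scale degree 1 and the mode makes that degree carry a major triad, the tonic is Eb and the mode is major.

Eb major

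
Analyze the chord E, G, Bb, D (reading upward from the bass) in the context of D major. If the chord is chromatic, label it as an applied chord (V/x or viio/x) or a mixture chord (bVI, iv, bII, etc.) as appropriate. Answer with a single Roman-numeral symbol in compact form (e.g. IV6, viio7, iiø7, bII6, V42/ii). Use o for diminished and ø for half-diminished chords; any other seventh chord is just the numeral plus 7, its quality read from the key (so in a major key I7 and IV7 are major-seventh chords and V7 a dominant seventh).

The pitches E-G-Bb-D form a half-diminished seventh chord rooted on E.
E is the second degree of D major. This is the half-diminished supertonic seventh, borrowed from the parallel minor.

iiø7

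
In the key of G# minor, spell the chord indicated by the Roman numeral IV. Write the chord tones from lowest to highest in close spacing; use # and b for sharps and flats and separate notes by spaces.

C# E# G#

Scale degree 4 in G# minor is C#; here the chord built on it is altered to a major triad. IV is the major subdominant, borrowed from the parallel major.
So the chord is C#-E#-G#, a major triad.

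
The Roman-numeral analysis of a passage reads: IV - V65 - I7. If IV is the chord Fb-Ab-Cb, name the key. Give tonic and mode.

The anchor chord is a major triad on Fb, labeled IV.
Counting down 3 scale steps from Fb places the tonic on Cb; a major triad on degree 4 is diatonic only in major.

Cb major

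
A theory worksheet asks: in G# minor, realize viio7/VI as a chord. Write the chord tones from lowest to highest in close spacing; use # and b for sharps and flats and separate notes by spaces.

D# F# A C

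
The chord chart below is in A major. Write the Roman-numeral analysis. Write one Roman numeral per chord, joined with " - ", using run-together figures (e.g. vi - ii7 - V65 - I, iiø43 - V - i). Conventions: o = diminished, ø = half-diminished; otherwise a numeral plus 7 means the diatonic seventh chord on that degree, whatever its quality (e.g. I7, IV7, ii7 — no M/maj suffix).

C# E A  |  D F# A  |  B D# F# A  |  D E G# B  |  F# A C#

I6 - IV - V7/V - V42 - vi

C#-E-A has root A, degree 1 in A major, so I6.
D-F#-A has root D, degree 4 in A major, so IV.
B-D#-F#-A: chromatic; B is V of V, so V7/V.
D-E-G#-B has root E, degree 5 in A major, so V42.
F#-A-C#: minor triad on F# = scale degree 6 → vi.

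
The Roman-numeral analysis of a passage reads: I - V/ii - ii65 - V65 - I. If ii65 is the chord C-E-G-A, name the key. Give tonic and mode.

G major

The anchor chord is a minor seventh chord on A, labeled ii65.
If A is scale degree 2 and the mode makes that degree carry a minor seventh chord, the tonic is G and the mode is major.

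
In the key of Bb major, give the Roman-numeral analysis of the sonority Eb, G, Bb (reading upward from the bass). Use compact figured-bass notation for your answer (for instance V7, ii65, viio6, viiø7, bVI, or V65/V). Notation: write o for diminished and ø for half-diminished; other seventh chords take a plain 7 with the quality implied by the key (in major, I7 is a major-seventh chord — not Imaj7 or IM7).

IV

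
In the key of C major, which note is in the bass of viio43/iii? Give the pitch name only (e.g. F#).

The applied chord viio43/iii is rooted on D#: D#-F#-A-C.
The figure 43 means second inversion — the fifth is in the bass.

A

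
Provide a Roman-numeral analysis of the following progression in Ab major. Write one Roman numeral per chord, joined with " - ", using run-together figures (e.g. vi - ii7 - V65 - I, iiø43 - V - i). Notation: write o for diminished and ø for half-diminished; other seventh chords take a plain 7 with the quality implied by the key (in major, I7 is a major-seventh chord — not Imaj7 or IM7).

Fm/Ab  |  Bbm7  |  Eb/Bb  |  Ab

Fm/Ab has root F, degree 6 in Ab major, so vi6.
Bbm7: minor seventh chord on Bb = scale degree 2 → ii7.
Eb/Bb: root Eb is the dominant; major triad there is V64.
Ab has root Ab, degree 1 in Ab major, so I.

vi6 - ii7 - V64 - I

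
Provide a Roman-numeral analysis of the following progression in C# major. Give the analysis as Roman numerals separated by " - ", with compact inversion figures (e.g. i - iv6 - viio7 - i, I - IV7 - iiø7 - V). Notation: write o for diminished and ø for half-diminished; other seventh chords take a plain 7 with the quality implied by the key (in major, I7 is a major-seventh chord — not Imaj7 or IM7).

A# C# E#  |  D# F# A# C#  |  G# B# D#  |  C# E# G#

A#-C#-E#: minor triad on A# = scale degree 6 → vi.
D#-F#-A#-C#: root D# is the supertonic; minor seventh chord there is ii7.
G#-B#-D#: major triad on G# = scale degree 5 → V.
C#-E#-G#: root C# is the tonic; major triad there is I.

vi - ii7 - V - I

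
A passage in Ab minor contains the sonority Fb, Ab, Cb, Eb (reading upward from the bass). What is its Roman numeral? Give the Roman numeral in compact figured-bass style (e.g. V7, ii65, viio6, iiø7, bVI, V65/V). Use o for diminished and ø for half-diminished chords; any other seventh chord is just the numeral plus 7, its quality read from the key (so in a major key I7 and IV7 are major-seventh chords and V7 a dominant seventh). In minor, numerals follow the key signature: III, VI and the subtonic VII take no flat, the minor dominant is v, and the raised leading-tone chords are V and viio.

The pitches Fb-Ab-Cb-Eb form a major seventh chord rooted on Fb.
In Ab minor, Fb is the submediant; the diatonic major seventh chord there is VI7.

VI7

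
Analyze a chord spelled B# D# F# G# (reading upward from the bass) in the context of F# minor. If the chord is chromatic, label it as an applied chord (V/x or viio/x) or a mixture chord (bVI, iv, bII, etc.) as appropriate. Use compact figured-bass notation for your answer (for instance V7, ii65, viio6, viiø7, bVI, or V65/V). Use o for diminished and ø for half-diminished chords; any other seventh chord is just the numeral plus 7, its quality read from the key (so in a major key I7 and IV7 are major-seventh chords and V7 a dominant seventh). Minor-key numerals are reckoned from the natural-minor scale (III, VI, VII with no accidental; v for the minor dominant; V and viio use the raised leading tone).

V65/V

The pitches G#-B#-D#-F# form a dominant seventh chord rooted on G#.
G# is not a diatonic chord root with this quality in F# minor, but it lies a perfect fifth above C# (V), so the chord functions as an applied dominant of V.
With B# in the bass the chord is in first inversion, so the figured bass is 65.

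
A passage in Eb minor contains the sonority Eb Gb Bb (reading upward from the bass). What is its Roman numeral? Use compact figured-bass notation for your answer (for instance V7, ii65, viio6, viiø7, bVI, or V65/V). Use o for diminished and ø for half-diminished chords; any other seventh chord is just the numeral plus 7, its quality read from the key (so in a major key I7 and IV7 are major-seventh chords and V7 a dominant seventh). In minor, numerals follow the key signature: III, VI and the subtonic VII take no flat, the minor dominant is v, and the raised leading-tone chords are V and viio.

i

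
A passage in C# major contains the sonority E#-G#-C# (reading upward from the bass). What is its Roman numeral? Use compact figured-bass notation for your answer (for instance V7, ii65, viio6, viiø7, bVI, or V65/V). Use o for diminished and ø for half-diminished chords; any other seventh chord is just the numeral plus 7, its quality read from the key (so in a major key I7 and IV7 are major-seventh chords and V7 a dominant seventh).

I6

The pitches C#-E#-G# form a major triad rooted on C#.
C# is scale degree 1 in C# major, and a major triad on that degree is written I.
With E# in the bass the chord is in first inversion, so the figured bass is 6.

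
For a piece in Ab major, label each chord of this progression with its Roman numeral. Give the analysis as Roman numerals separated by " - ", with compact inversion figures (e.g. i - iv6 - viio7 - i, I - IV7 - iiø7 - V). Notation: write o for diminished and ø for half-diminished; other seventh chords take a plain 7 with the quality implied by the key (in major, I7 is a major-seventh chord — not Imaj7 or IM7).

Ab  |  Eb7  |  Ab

I - V7 - I

Ab has root Ab, degree 1 in Ab major, so I.
Eb7: root Eb is the dominant; dominant seventh chord there is V7.
Ab has root Ab, degree 1 in Ab major, so I.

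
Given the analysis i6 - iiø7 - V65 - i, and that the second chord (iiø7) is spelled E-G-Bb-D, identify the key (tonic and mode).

D minor

The chord Em7b5 is a half-diminished seventh chord rooted on E; its label is iiø7.
Counting down one scale step from E places the tonic on D; a half-diminished seventh chord on degree 2 is diatonic only in minor.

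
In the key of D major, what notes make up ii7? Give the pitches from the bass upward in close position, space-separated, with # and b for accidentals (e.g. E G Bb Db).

In D major, the supertonic is E, and the diatonic chord built there is a minor seventh chord.
That chord is spelled E-G-B-D.

E G B D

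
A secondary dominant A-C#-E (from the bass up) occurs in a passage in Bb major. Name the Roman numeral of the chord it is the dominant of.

iii

The chord is a major triad on A.
A dominant resolves down a perfect fifth: A → D. In Bb major, D is scale degree 3, i.e. iii.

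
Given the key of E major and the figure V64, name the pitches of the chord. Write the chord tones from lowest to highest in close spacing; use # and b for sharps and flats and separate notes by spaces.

F# B D#

In E major, the fifth degree is B, and the diatonic chord built there is a major triad.
Stacking thirds from B gives B-D#-F#.
With the 64 figure the chord is in second inversion; from the bass F# upward in close position it reads F#-B-D#.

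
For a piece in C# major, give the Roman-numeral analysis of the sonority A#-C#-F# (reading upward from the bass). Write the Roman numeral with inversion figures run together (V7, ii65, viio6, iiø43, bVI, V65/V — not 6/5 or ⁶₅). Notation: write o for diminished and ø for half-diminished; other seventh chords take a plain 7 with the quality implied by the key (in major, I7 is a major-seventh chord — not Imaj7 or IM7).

The pitches F#-A#-C# form a major triad rooted on F#.
In C# major, F# is the subdominant; the diatonic major triad there is IV.
With A# in the bass the chord is in first inversion, so the figured bass is 6.

IV6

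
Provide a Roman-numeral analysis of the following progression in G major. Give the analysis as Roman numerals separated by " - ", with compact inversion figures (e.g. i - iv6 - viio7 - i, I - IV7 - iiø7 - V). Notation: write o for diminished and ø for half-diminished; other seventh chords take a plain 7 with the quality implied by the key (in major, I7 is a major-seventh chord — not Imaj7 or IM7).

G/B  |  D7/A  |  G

I6 - V43 - I

G/B: major triad on G = scale degree 1 → I6.
D7/A has root D, degree 5 in G major, so V43.
G: root G is the tonic; major triad there is I.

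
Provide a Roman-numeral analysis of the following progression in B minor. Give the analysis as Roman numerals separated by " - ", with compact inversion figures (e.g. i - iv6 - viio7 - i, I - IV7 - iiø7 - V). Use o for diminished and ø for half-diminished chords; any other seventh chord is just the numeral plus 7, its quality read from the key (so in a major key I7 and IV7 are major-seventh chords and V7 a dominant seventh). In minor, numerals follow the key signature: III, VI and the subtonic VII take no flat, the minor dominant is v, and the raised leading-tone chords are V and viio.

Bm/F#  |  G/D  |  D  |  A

i64 - VI64 - III - VII

Bm/F#: root B is the tonic; minor triad there is i64.
G/D: root G is the submediant; major triad there is VI64.
D: major triad on D = scale degree 3 → III.
A has root A, degree 7 in B minor, so VII.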